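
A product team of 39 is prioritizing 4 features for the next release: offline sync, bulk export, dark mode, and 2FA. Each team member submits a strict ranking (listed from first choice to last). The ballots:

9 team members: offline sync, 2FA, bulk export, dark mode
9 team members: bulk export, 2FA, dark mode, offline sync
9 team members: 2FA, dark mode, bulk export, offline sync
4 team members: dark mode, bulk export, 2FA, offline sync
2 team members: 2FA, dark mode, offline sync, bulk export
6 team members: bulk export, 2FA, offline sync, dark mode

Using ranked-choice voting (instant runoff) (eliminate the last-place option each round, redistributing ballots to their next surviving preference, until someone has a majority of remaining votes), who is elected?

Round 1: offline sync 9, bulk export 15, dark mode 4, 2FA 11. Eliminate dark mode.
Round 2: offline sync 9, bulk export 19, 2FA 11. Eliminate offline sync.
Round 3: bulk export 19, 2FA 20. 2FA has a majority.

2FA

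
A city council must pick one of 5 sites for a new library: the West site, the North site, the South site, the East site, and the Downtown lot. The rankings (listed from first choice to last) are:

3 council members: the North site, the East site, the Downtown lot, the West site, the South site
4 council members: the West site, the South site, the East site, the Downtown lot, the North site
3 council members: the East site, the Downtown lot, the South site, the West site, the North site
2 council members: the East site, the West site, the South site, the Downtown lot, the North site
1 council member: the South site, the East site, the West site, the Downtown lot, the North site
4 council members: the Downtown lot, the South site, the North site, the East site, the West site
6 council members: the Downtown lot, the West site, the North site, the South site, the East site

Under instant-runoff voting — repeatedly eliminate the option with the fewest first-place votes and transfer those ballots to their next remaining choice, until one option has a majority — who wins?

the East site

Round 1: the West site 4, the North site 3, the South site 1, the East site 5, the Downtown lot 10. Eliminate the South site.
Round 2: the West site 4, the North site 3, the East site 6, the Downtown lot 10. Eliminate the North site.
Round 3: the West site 4, the East site 9, the Downtown lot 10. Eliminate the West site.
Round 4: the East site 13, the Downtown lot 10. The East site has a majority.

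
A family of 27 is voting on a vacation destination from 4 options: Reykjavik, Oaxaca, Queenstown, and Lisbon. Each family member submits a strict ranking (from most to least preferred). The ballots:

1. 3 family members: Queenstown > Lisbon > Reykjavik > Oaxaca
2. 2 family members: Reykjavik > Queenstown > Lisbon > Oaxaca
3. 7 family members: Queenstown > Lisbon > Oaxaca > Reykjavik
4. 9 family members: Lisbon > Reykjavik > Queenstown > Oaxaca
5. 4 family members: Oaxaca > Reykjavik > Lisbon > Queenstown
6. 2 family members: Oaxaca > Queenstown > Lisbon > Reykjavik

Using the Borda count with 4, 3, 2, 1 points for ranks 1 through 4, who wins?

Reykjavik: 3·2 + 2·4 + 7·1 + 9·3 + 4·3 + 2·1 = 62
Oaxaca: 3·1 + 2·1 + 7·2 + 9·1 + 4·4 + 2·4 = 52
Queenstown: 3·4 + 2·3 + 7·4 + 9·2 + 4·1 + 2·3 = 74
Lisbon: 3·3 + 2·2 + 7·3 + 9·4 + 4·2 + 2·2 = 82
Lisbon has the highest Borda score (82).

Lisbon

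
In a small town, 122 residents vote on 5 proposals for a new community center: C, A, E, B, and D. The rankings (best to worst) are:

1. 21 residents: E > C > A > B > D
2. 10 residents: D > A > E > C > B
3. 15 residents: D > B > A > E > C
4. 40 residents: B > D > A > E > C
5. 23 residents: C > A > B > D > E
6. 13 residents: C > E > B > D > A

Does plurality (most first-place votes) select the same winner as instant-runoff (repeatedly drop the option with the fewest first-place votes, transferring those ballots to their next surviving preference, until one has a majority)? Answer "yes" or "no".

Plurality — first-place votes: C 36, A 0, E 21, B 40, D 25. Winner: B.
Instant-runoff — R1 C 36, A 0, E 21, B 40, D 25 (A out); R2 C 36, E 21, B 40, D 25 (E out); R3 C 57, B 40, D 25 (D out); R4 C 67, B 55 (C winner). Winner: C.
The two methods disagree.

no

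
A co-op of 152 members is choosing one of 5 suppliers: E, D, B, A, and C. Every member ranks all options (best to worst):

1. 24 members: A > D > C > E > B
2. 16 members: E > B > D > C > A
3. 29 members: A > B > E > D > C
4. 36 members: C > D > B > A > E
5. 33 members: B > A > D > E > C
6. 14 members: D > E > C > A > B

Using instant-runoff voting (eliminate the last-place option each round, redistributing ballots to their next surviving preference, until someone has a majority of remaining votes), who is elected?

Round 1: E 16, D 14, B 33, A 53, C 36. Eliminate D.
Round 2: E 30, B 33, A 53, C 36. Eliminate E.
Round 3: B 49, A 53, C 50. Eliminate B.
Round 4: A 86, C 66. A has a majority.

A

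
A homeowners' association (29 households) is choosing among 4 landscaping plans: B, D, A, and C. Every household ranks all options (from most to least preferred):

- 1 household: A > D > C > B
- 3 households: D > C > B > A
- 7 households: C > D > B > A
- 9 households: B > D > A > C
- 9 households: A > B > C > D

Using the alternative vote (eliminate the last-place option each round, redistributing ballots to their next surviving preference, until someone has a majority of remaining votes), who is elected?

A

Round 1: B 9, D 3, A 10, C 7. Eliminate D.
Round 2: B 9, A 10, C 10. Eliminate B.
Round 3: A 19, C 10. A has a majority.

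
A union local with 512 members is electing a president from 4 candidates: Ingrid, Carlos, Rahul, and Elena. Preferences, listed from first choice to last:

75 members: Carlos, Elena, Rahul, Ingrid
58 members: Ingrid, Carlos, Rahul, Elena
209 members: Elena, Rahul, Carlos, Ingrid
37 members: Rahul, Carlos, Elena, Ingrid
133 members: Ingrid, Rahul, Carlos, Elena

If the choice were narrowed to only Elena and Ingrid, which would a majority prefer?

Voters preferring Elena to Ingrid: 321; preferring Ingrid to Elena: 191.
Elena wins the head-to-head.

Elena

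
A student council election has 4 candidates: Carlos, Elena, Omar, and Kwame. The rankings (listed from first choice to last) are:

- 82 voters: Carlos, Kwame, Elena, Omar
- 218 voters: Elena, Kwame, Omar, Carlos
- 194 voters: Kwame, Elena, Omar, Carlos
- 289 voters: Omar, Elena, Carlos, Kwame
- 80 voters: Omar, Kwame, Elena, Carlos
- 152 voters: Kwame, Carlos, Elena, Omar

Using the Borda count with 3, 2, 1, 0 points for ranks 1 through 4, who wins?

Carlos: 82·3 + 218·0 + 194·0 + 289·1 + 80·0 + 152·2 = 839
Elena: 82·1 + 218·3 + 194·2 + 289·2 + 80·1 + 152·1 = 1934
Omar: 82·0 + 218·1 + 194·1 + 289·3 + 80·3 + 152·0 = 1519
Kwame: 82·2 + 218·2 + 194·3 + 289·0 + 80·2 + 152·3 = 1798
Elena has the highest Borda score (1934).

Elena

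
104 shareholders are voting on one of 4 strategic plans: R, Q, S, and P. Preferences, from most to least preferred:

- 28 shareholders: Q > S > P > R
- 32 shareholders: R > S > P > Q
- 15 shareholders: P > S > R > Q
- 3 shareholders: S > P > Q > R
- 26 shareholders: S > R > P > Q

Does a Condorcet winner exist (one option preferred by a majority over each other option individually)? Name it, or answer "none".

S

S vs R: 72–32 for S.
S vs Q: 76–28 for S.
S vs P: 89–15 for S.
S beats every other option head-to-head.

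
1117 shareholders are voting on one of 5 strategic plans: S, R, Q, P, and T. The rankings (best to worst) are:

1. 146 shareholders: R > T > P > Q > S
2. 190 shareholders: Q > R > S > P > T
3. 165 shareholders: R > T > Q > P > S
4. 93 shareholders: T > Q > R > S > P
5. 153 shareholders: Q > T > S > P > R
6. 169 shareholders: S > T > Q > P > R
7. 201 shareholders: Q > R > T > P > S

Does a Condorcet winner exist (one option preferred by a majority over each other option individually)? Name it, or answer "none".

none

Checking pairwise contests:
R beats S 795–322.
Q beats R 806–311.
T beats Q 573–544.
S beats P 605–512.
R beats T 702–415.
Every option loses at least one head-to-head, so there is no Condorcet winner.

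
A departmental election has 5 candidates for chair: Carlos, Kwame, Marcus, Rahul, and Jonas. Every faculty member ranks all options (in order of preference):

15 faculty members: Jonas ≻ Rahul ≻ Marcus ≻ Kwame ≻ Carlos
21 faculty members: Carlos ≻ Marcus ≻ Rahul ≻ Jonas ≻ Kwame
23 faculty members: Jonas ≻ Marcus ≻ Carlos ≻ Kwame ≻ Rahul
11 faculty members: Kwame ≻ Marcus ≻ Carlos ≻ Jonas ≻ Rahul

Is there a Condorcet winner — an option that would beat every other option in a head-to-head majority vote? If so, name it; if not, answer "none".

Jonas

Jonas vs Carlos: 38–32 for Jonas.
Jonas vs Kwame: 59–11 for Jonas.
Jonas vs Marcus: 38–32 for Jonas.
Jonas vs Rahul: 49–21 for Jonas.
Jonas beats every other option head-to-head.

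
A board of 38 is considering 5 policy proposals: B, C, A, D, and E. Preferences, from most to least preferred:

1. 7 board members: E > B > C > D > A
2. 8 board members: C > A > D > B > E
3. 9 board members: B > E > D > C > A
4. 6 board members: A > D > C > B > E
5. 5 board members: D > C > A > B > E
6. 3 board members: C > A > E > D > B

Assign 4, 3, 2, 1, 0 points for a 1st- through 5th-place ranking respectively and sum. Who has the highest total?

B: 7·3 + 8·1 + 9·4 + 6·1 + 5·1 + 3·0 = 76
C: 7·2 + 8·4 + 9·1 + 6·2 + 5·3 + 3·4 = 94
A: 7·0 + 8·3 + 9·0 + 6·4 + 5·2 + 3·3 = 67
D: 7·1 + 8·2 + 9·2 + 6·3 + 5·4 + 3·1 = 82
E: 7·4 + 8·0 + 9·3 + 6·0 + 5·0 + 3·2 = 61
C has the highest Borda score (94).

C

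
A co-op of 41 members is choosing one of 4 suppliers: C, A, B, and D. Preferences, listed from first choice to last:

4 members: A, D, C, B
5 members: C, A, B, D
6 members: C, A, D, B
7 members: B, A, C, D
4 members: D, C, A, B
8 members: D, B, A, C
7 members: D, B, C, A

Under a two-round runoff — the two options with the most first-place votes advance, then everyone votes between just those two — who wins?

D

Round 1 first-place votes: C 11, A 4, B 7, D 19.
D and C advance.
Runoff: D is preferred to C by 23 voters; C by 18.
D wins the runoff.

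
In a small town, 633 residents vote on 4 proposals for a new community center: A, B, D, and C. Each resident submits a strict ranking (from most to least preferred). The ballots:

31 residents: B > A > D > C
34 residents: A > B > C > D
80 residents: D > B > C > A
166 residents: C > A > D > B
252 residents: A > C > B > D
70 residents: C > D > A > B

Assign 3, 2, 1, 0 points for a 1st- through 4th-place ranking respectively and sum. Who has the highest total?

C

A: 31·2 + 34·3 + 80·0 + 166·2 + 252·3 + 70·1 = 1322
B: 31·3 + 34·2 + 80·2 + 166·0 + 252·1 + 70·0 = 573
D: 31·1 + 34·0 + 80·3 + 166·1 + 252·0 + 70·2 = 577
C: 31·0 + 34·1 + 80·1 + 166·3 + 252·2 + 70·3 = 1326
C has the highest Borda score (1326).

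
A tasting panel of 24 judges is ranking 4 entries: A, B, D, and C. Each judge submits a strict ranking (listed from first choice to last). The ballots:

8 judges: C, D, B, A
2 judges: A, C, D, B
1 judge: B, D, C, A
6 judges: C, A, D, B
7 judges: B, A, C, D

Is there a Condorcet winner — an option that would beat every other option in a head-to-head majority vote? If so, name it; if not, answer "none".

C vs A: 15–9 for C.
C vs B: 16–8 for C.
C vs D: 23–1 for C.
C beats every other option head-to-head.

C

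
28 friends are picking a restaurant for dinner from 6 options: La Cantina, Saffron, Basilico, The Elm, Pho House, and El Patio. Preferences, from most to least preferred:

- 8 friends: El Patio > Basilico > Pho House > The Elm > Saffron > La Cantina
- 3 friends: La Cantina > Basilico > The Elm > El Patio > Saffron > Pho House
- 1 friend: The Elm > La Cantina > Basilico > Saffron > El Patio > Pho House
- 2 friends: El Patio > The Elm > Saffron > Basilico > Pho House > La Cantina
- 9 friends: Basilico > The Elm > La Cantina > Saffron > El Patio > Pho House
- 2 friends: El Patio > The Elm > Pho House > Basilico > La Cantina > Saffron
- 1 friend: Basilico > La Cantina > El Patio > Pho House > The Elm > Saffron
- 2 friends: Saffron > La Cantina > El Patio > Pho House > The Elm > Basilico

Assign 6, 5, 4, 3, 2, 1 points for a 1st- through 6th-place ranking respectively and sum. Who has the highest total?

Basilico

La Cantina: 8·1 + 3·6 + 1·5 + 2·1 + 9·4 + 2·2 + 1·5 + 2·5 = 88
Saffron: 8·2 + 3·2 + 1·3 + 2·4 + 9·3 + 2·1 + 1·1 + 2·6 = 75
Basilico: 8·5 + 3·5 + 1·4 + 2·3 + 9·6 + 2·3 + 1·6 + 2·1 = 133
The Elm: 8·3 + 3·4 + 1·6 + 2·5 + 9·5 + 2·5 + 1·2 + 2·2 = 113
Pho House: 8·4 + 3·1 + 1·1 + 2·2 + 9·1 + 2·4 + 1·3 + 2·3 = 66
El Patio: 8·6 + 3·3 + 1·2 + 2·6 + 9·2 + 2·6 + 1·4 + 2·4 = 113
Basilico has the highest Borda score (133).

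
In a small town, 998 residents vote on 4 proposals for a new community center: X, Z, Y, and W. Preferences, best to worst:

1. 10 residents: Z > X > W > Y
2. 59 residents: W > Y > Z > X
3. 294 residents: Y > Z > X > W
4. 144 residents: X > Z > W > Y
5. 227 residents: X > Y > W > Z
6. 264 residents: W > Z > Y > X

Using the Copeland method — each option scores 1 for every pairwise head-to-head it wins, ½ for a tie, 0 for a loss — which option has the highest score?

X: beats W; loses to Z and Y → score 1.
Z: beats X; loses to Y and W → score 1.
Y: beats X, Z, and W → score 3.
W: beats Z; loses to X and Y → score 1.
Y has the best pairwise record.

Y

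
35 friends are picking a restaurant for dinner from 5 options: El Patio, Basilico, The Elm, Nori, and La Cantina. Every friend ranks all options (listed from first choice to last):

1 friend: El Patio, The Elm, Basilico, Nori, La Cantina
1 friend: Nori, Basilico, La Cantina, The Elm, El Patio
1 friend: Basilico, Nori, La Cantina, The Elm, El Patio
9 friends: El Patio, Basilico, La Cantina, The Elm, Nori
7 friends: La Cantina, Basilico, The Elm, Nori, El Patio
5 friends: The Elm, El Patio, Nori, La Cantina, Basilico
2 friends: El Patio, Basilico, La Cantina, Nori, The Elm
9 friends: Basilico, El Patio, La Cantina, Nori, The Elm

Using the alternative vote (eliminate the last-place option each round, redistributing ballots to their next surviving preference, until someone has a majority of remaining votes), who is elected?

Round 1: El Patio 12, Basilico 10, The Elm 5, Nori 1, La Cantina 7. Eliminate Nori.
Round 2: El Patio 12, Basilico 11, The Elm 5, La Cantina 7. Eliminate The Elm.
Round 3: El Patio 17, Basilico 11, La Cantina 7. Eliminate La Cantina.
Round 4: El Patio 17, Basilico 18. Basilico has a majority.

Basilico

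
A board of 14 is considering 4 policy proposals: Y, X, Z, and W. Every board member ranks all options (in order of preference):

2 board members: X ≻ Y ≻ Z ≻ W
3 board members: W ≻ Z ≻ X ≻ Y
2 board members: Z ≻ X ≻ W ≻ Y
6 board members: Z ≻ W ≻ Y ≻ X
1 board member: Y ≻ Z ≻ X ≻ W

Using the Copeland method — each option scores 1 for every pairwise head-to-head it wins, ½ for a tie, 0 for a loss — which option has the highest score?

Z

Y: ties X; loses to Z and W → score 0.5.
X: ties Y; loses to Z and W → score 0.5.
Z: beats Y, X, and W → score 3.
W: beats Y and X; loses to Z → score 2.
Z has the best pairwise record.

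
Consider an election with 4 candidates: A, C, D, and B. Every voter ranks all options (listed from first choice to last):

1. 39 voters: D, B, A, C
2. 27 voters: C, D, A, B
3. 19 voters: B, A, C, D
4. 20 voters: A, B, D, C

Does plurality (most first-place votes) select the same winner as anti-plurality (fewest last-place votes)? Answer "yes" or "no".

no

Plurality — first-place votes: A 20, C 27, D 39, B 19. Winner: D.
Anti-plurality — last-place votes: A 0, C 59, D 19, B 27. Winner: A.
The two methods disagree.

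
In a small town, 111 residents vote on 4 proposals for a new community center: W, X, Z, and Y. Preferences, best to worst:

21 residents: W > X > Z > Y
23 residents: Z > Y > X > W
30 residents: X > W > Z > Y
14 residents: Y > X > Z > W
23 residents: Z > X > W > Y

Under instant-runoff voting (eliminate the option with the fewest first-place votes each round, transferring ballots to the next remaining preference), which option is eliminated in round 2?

W

Round 1: W 21, X 30, Z 46, Y 14. Eliminate Y.
Round 2: W 21, X 44, Z 46. Eliminate W.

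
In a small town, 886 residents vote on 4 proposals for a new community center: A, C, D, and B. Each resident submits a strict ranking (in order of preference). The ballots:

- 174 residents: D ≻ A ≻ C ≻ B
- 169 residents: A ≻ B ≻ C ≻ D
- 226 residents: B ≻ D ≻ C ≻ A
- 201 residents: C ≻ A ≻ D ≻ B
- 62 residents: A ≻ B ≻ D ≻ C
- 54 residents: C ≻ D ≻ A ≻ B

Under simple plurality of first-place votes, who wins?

First-place votes: A 231, C 255, D 174, B 226.
C has the most first-place votes.

C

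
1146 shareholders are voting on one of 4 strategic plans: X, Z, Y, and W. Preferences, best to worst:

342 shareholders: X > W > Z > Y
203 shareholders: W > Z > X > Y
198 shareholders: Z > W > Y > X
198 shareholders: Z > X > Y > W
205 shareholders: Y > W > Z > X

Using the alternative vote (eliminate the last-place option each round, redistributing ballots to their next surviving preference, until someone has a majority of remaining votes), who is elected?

Round 1: X 342, Z 396, Y 205, W 203. Eliminate W.
Round 2: X 342, Z 599, Y 205. Z has a majority.

Z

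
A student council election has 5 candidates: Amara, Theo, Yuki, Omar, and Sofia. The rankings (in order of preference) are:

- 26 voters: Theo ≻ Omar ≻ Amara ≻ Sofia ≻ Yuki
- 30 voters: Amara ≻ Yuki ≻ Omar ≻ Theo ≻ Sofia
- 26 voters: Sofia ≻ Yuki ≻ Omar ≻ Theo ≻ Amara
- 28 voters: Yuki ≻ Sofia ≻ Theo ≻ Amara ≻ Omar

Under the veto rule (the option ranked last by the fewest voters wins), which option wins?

Last-place votes: Amara 26, Theo 0, Yuki 26, Omar 28, Sofia 30.
Theo is ranked last by the fewest voters, so Theo wins.

Theo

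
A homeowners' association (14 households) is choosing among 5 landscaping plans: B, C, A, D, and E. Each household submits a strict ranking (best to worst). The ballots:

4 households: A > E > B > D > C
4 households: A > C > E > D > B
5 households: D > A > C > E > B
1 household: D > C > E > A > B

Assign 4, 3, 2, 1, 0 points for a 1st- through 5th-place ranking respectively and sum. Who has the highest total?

B: 4·2 + 4·0 + 5·0 + 1·0 = 8
C: 4·0 + 4·3 + 5·2 + 1·3 = 25
A: 4·4 + 4·4 + 5·3 + 1·1 = 48
D: 4·1 + 4·1 + 5·4 + 1·4 = 32
E: 4·3 + 4·2 + 5·1 + 1·2 = 27
A has the highest Borda score (48).

A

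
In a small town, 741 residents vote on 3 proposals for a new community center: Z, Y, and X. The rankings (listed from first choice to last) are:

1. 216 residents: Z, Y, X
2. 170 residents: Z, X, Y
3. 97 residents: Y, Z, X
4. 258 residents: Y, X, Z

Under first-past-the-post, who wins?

Z

First-place votes: Z 386, Y 355, X 0.
Z has the most first-place votes.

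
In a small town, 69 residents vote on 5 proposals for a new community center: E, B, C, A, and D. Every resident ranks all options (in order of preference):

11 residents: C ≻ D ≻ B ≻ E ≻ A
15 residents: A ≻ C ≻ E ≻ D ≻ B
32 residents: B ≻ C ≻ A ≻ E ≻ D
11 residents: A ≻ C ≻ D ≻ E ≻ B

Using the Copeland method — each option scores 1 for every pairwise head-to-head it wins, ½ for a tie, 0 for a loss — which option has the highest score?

E: beats D; loses to B, C, and A → score 1.
B: beats E and A; loses to C and D → score 2.
C: beats E, B, A, and D → score 4.
A: beats E and D; loses to B and C → score 2.
D: beats B; loses to E, C, and A → score 1.
C has the best pairwise record.

C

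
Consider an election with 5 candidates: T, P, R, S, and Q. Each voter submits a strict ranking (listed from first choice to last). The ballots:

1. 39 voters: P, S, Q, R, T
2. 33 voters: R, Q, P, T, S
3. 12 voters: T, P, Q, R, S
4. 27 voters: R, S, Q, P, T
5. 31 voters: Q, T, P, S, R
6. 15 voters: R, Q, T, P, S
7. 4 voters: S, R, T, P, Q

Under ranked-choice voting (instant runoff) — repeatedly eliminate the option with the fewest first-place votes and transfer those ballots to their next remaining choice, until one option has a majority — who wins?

P

Round 1: T 12, P 39, R 75, S 4, Q 31. Eliminate S.
Round 2: T 12, P 39, R 79, Q 31. Eliminate T.
Round 3: P 51, R 79, Q 31. Eliminate Q.
Round 4: P 82, R 79. P has a majority.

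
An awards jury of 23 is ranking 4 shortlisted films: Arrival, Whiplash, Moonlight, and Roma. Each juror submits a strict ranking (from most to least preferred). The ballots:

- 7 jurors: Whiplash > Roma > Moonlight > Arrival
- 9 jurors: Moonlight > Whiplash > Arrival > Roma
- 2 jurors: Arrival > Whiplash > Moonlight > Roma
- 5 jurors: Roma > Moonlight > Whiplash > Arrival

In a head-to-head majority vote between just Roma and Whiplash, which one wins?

Voters preferring Roma to Whiplash: 5; preferring Whiplash to Roma: 18.
Whiplash wins the head-to-head.

Whiplash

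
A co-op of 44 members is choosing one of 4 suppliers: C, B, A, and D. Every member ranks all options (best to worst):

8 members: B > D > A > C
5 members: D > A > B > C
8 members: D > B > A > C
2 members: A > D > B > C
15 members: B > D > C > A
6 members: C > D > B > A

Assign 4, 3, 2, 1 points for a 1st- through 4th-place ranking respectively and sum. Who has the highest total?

C: 8·1 + 5·1 + 8·1 + 2·1 + 15·2 + 6·4 = 77
B: 8·4 + 5·2 + 8·3 + 2·2 + 15·4 + 6·2 = 142
A: 8·2 + 5·3 + 8·2 + 2·4 + 15·1 + 6·1 = 76
D: 8·3 + 5·4 + 8·4 + 2·3 + 15·3 + 6·3 = 145
D has the highest Borda score (145).

D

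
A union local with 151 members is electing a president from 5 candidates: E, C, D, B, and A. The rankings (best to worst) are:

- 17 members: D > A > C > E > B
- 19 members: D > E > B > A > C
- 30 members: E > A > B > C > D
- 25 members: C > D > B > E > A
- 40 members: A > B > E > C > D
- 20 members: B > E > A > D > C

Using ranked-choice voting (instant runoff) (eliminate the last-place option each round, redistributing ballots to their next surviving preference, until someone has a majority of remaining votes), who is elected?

E

Round 1: E 30, C 25, D 36, B 20, A 40. Eliminate B.
Round 2: E 50, C 25, D 36, A 40. Eliminate C.
Round 3: E 50, D 61, A 40. Eliminate A.
Round 4: E 90, D 61. E has a majority.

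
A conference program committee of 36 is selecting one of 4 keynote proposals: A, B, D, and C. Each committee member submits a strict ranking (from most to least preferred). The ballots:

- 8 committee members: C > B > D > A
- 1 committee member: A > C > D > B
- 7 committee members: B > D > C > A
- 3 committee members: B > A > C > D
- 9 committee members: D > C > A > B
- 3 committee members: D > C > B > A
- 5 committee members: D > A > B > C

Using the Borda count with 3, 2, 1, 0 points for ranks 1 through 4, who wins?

A: 8·0 + 1·3 + 7·0 + 3·2 + 9·1 + 3·0 + 5·2 = 28
B: 8·2 + 1·0 + 7·3 + 3·3 + 9·0 + 3·1 + 5·1 = 54
D: 8·1 + 1·1 + 7·2 + 3·0 + 9·3 + 3·3 + 5·3 = 74
C: 8·3 + 1·2 + 7·1 + 3·1 + 9·2 + 3·2 + 5·0 = 60
D has the highest Borda score (74).

D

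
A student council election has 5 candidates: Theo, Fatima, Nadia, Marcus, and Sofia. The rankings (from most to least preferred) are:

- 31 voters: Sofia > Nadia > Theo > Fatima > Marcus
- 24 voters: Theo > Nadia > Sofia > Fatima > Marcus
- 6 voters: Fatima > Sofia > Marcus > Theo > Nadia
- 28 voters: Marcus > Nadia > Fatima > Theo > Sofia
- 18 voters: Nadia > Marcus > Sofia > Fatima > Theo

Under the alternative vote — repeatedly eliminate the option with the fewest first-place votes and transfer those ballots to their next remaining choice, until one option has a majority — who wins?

Sofia

Round 1: Theo 24, Fatima 6, Nadia 18, Marcus 28, Sofia 31. Eliminate Fatima.
Round 2: Theo 24, Nadia 18, Marcus 28, Sofia 37. Eliminate Nadia.
Round 3: Theo 24, Marcus 46, Sofia 37. Eliminate Theo.
Round 4: Marcus 46, Sofia 61. Sofia has a majority.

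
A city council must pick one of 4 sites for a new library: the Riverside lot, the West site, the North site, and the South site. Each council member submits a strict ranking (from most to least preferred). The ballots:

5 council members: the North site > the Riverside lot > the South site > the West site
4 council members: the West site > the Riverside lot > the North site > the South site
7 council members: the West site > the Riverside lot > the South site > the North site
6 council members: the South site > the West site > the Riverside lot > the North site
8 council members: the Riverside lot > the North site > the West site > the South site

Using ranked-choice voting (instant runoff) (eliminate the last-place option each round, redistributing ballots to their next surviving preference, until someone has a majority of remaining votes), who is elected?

Round 1: the Riverside lot 8, the West site 11, the North site 5, the South site 6. Eliminate the North site.
Round 2: the Riverside lot 13, the West site 11, the South site 6. Eliminate the South site.
Round 3: the Riverside lot 13, the West site 17. The West site has a majority.

the West site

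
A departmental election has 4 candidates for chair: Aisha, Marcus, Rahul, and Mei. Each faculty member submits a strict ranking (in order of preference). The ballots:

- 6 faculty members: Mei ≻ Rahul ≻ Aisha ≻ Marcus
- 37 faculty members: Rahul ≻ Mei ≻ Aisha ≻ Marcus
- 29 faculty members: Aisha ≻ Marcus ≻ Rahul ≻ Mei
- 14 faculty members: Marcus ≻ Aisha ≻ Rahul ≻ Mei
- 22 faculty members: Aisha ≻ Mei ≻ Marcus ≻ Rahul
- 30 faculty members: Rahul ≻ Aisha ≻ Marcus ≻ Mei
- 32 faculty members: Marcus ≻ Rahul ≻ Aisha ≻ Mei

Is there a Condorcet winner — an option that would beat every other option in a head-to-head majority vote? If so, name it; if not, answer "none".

none

Checking pairwise contests:
Rahul beats Aisha 105–65.
Aisha beats Marcus 124–46.
Marcus beats Rahul 97–73.
Aisha beats Mei 127–43.
Every option loses at least one head-to-head, so there is no Condorcet winner.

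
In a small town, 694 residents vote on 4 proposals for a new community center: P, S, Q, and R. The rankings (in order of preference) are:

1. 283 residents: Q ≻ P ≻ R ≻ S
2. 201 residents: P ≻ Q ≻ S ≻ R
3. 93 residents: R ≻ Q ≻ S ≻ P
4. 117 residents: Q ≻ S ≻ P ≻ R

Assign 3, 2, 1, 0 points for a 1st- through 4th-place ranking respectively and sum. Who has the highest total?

Q

P: 283·2 + 201·3 + 93·0 + 117·1 = 1286
S: 283·0 + 201·1 + 93·1 + 117·2 = 528
Q: 283·3 + 201·2 + 93·2 + 117·3 = 1788
R: 283·1 + 201·0 + 93·3 + 117·0 = 562
Q has the highest Borda score (1788).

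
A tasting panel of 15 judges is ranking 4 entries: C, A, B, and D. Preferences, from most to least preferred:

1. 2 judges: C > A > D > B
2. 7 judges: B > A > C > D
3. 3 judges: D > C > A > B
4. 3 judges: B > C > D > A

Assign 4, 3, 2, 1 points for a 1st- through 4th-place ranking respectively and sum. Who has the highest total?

B

C: 2·4 + 7·2 + 3·3 + 3·3 = 40
A: 2·3 + 7·3 + 3·2 + 3·1 = 36
B: 2·1 + 7·4 + 3·1 + 3·4 = 45
D: 2·2 + 7·1 + 3·4 + 3·2 = 29
B has the highest Borda score (45).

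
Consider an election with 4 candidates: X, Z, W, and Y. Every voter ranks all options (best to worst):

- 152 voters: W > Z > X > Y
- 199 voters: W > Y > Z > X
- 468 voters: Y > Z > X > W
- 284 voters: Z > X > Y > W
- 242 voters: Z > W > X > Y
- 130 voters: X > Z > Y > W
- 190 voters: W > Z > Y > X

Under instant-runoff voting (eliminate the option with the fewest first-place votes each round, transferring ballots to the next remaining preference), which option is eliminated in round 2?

Y

Round 1: X 130, Z 526, W 541, Y 468. Eliminate X.
Round 2: Z 656, W 541, Y 468. Eliminate Y.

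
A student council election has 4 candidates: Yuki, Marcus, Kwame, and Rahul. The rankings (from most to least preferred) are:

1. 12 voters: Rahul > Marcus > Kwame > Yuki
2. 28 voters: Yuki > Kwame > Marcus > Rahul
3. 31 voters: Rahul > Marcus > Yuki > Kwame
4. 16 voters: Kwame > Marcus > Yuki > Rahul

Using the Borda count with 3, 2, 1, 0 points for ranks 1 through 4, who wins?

Marcus

Yuki: 12·0 + 28·3 + 31·1 + 16·1 = 131
Marcus: 12·2 + 28·1 + 31·2 + 16·2 = 146
Kwame: 12·1 + 28·2 + 31·0 + 16·3 = 116
Rahul: 12·3 + 28·0 + 31·3 + 16·0 = 129
Marcus has the highest Borda score (146).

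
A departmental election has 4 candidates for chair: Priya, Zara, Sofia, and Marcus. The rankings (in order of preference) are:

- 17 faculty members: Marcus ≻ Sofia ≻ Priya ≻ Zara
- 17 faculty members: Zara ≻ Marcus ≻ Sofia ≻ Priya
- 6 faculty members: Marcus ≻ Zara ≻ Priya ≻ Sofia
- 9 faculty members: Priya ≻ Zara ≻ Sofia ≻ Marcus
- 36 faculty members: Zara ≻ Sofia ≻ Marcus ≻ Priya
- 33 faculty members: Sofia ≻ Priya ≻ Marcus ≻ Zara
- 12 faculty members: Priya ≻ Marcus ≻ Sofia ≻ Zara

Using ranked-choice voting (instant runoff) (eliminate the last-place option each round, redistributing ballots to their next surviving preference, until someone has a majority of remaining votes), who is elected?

Round 1: Priya 21, Zara 53, Sofia 33, Marcus 23. Eliminate Priya.
Round 2: Zara 62, Sofia 33, Marcus 35. Eliminate Sofia.
Round 3: Zara 62, Marcus 68. Marcus has a majority.

Marcus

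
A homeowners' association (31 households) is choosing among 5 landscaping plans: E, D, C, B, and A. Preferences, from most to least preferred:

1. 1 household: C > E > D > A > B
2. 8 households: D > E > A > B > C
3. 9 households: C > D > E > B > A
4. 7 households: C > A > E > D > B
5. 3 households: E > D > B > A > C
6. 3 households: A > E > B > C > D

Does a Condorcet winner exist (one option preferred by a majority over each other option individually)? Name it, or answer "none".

C

C vs E: 17–14 for C.
C vs D: 20–11 for C.
C vs B: 17–14 for C.
C vs A: 17–14 for C.
C beats every other option head-to-head.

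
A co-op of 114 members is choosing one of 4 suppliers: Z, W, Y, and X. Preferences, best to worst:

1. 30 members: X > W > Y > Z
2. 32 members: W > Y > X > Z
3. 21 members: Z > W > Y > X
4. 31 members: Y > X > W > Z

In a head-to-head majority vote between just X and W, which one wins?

X

Voters preferring X to W: 61; preferring W to X: 53.
X wins the head-to-head.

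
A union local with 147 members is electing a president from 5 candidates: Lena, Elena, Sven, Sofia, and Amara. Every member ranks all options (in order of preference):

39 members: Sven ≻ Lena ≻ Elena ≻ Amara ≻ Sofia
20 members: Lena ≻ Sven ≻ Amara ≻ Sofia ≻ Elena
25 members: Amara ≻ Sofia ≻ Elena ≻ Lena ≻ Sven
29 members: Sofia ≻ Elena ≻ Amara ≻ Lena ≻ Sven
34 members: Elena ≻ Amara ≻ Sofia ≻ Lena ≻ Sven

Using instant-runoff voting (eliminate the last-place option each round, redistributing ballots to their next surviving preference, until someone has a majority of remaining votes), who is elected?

Round 1: Lena 20, Elena 34, Sven 39, Sofia 29, Amara 25. Eliminate Lena.
Round 2: Elena 34, Sven 59, Sofia 29, Amara 25. Eliminate Amara.
Round 3: Elena 34, Sven 59, Sofia 54. Eliminate Elena.
Round 4: Sven 59, Sofia 88. Sofia has a majority.

Sofia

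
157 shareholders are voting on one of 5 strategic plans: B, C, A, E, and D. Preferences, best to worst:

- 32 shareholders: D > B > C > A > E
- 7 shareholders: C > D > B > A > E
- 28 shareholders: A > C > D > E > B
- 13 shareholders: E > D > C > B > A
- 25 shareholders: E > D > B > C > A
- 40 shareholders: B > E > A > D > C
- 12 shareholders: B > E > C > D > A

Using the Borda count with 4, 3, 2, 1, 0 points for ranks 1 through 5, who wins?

B

B: 32·3 + 7·2 + 28·0 + 13·1 + 25·2 + 40·4 + 12·4 = 381
C: 32·2 + 7·4 + 28·3 + 13·2 + 25·1 + 40·0 + 12·2 = 251
A: 32·1 + 7·1 + 28·4 + 13·0 + 25·0 + 40·2 + 12·0 = 231
E: 32·0 + 7·0 + 28·1 + 13·4 + 25·4 + 40·3 + 12·3 = 336
D: 32·4 + 7·3 + 28·2 + 13·3 + 25·3 + 40·1 + 12·1 = 371
B has the highest Borda score (381).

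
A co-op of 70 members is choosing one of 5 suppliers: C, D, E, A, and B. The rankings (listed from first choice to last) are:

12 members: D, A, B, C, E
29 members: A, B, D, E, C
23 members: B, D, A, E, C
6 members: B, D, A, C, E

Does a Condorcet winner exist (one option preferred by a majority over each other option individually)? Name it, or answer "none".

none

Checking pairwise contests:
D beats C 70–0.
B beats D 58–12.
D beats E 70–0.
D beats A 41–29.
A beats B 41–29.
Every option loses at least one head-to-head, so there is no Condorcet winner.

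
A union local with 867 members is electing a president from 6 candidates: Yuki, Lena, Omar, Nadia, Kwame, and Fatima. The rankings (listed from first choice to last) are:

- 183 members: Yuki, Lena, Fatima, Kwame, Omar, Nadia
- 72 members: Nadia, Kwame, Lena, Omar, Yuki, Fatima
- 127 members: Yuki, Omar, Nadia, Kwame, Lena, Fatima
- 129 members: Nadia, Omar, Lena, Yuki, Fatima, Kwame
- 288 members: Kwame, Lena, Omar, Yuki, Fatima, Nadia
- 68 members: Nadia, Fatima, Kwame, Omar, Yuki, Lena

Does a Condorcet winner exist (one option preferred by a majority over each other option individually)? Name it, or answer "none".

none

Checking pairwise contests:
Lena beats Yuki 489–378.
Kwame beats Lena 555–312.
Lena beats Omar 543–324.
Yuki beats Nadia 598–269.
Yuki beats Kwame 439–428.
Yuki beats Fatima 799–68.
Every option loses at least one head-to-head, so there is no Condorcet winner.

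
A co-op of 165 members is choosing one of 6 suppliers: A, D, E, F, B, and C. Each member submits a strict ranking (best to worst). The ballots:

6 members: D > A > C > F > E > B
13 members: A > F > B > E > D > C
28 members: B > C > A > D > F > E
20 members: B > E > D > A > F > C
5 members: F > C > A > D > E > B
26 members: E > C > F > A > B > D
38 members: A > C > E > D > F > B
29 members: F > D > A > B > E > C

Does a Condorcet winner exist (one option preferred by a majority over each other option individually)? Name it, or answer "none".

A

A vs D: 110–55 for A.
A vs E: 119–46 for A.
A vs F: 105–60 for A.
A vs B: 117–48 for A.
A vs C: 106–59 for A.
A beats every other option head-to-head.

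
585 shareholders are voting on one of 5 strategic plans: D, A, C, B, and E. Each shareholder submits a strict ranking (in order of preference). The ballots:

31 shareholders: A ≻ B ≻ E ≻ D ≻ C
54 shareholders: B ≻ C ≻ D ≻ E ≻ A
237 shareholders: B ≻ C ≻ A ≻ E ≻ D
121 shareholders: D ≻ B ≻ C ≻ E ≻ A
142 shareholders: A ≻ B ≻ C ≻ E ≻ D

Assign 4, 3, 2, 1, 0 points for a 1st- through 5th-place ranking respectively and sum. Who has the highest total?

B

D: 31·1 + 54·2 + 237·0 + 121·4 + 142·0 = 623
A: 31·4 + 54·0 + 237·2 + 121·0 + 142·4 = 1166
C: 31·0 + 54·3 + 237·3 + 121·2 + 142·2 = 1399
B: 31·3 + 54·4 + 237·4 + 121·3 + 142·3 = 2046
E: 31·2 + 54·1 + 237·1 + 121·1 + 142·1 = 616
B has the highest Borda score (2046).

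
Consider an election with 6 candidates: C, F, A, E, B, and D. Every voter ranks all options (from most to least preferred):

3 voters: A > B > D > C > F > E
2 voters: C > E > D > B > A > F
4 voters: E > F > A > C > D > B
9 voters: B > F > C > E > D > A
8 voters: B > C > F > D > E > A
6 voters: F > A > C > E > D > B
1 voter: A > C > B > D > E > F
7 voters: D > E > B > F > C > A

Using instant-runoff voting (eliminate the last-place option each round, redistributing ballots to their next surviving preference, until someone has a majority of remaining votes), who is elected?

B

Round 1: C 2, F 6, A 4, E 4, B 17, D 7. Eliminate C.
Round 2: F 6, A 4, E 6, B 17, D 7. Eliminate A.
Round 3: F 6, E 6, B 21, D 7. B has a majority.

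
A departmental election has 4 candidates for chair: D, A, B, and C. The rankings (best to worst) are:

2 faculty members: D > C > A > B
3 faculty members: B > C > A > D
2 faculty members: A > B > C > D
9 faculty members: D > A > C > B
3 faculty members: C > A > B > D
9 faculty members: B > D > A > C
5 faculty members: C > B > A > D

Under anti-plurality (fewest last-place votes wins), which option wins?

Last-place votes: D 13, A 0, B 11, C 9.
A is ranked last by the fewest voters, so A wins.

A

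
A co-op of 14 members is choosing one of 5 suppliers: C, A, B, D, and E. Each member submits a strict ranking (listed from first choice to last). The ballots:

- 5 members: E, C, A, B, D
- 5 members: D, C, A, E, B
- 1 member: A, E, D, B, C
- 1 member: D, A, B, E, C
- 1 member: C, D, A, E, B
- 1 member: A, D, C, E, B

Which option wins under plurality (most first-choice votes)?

D

First-place votes: C 1, A 2, B 0, D 6, E 5.
D has the most first-place votes.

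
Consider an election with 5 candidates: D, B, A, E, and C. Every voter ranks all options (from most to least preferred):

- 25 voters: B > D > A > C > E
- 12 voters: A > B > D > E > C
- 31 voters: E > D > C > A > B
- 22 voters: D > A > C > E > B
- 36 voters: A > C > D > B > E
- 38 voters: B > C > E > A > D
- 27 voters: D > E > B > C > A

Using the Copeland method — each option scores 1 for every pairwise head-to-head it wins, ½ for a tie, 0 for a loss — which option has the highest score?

D: beats B, A, E, and C → score 4.
B: beats E and C; loses to D and A → score 2.
A: beats B; loses to D, E, and C → score 1.
E: beats A; loses to D, B, and C → score 1.
C: beats A and E; loses to D and B → score 2.
D has the best pairwise record.

D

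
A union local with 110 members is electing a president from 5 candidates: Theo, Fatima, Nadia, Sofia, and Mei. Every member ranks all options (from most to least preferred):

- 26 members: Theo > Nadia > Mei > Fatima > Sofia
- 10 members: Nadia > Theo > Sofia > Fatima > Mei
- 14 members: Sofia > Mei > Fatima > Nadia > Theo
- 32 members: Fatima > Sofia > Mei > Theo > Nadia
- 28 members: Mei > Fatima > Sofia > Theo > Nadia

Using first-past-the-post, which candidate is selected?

First-place votes: Theo 26, Fatima 32, Nadia 10, Sofia 14, Mei 28.
Fatima has the most first-place votes.

Fatima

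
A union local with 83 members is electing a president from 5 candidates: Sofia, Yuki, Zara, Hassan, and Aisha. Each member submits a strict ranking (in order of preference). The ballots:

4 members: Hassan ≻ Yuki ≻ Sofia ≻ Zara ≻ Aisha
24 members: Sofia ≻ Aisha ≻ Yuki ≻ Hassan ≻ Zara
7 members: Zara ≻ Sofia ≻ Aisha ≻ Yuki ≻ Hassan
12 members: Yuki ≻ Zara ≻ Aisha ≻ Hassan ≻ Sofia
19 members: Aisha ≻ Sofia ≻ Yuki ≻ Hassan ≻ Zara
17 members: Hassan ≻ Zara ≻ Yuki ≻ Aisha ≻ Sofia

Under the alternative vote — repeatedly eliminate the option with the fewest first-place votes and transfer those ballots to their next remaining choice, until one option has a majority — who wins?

Aisha

Round 1: Sofia 24, Yuki 12, Zara 7, Hassan 21, Aisha 19. Eliminate Zara.
Round 2: Sofia 31, Yuki 12, Hassan 21, Aisha 19. Eliminate Yuki.
Round 3: Sofia 31, Hassan 21, Aisha 31. Eliminate Hassan.
Round 4: Sofia 35, Aisha 48. Aisha has a majority.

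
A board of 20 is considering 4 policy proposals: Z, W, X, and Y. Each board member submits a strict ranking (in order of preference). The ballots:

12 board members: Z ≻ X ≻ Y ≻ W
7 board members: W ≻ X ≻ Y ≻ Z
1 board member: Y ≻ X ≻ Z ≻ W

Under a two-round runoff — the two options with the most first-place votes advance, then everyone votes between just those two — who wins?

Z

Round 1 first-place votes: Z 12, W 7, X 0, Y 1.
Z and W advance.
Runoff: Z is preferred to W by 13 voters; W by 7.
Z wins the runoff.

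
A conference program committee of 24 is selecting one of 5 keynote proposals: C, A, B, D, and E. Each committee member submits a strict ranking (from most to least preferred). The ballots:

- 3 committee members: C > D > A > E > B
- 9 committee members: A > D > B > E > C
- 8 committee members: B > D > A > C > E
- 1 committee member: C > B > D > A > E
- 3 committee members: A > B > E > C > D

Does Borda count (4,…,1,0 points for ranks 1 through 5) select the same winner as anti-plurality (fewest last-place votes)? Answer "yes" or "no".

Borda — scores: C 27, A 71, B 62, D 62, E 18. Winner: A.
Anti-plurality — last-place votes: C 9, A 0, B 3, D 3, E 9. Winner: A.
The two methods agree.

yes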